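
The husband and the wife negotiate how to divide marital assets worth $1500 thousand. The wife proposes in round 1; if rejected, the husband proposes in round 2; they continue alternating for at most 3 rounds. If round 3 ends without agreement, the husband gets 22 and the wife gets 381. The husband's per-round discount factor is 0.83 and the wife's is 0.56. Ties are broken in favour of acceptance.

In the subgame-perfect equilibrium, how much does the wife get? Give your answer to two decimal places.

941.97

Round 3 (the wife proposes): the husband gets 22 if talks fail, so the wife offers 22 and keeps 1478.
Round 2 (the husband proposes): the wife can get 1478 next round, worth 0.56 × 1478 = 827.68 now. The husband offers 827.68 and keeps 1500 − 827.68 = 672.32.
Round 1 (the wife proposes): the husband can get 672.32 next round, worth 0.83 × 672.32 = 558.0256 now, so the wife offers 558.0256, keeping 941.9744.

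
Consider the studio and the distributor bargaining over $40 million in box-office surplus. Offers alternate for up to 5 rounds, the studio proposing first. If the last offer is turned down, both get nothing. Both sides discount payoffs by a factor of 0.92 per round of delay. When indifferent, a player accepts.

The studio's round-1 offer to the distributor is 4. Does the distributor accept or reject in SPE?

Reject

Round 5 (the studio proposes): rejection yields 0 for the distributor; the studio offers 0 and keeps 40.
Round 4 (the distributor proposes): the studio can get 40 next round, worth 0.92 × 40 = 36.8 now. The distributor offers 36.8 and keeps 40 − 36.8 = 3.2.
Round 3 (the studio proposes): the distributor can get 3.2 next round, worth 0.92 × 3.2 = 2.944 now; the studio offers that and keeps 37.056.
Round 2 (the distributor proposes): the studio can get 37.056 next round, worth 0.92 × 37.056 = 34.09152 now, so the distributor offers 34.09152, keeping 5.90848.
So by rejecting in round 1, the distributor gets 5.90848 next round, worth 0.92 × 5.90848 = 5.4358016 now.
Offer 4 < 5.4358016, so the distributor rejects.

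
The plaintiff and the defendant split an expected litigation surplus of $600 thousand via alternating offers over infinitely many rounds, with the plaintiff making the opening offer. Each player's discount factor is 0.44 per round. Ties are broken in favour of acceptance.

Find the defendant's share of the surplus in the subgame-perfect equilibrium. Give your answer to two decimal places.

In a stationary SPE each proposer offers the other exactly their discounted continuation value.
If the plaintiff keeps x when proposing and the defendant keeps y when proposing, then x = 600 − 0.44y and y = 600 − 0.44x.
Solving: x = 600(1 − 0.44) / (1 − 0.44·0.44) = 336 / 0.8064 ≈ 416.6667.
The defendant gets 600 − 416.6667 ≈ 183.3333.

183.33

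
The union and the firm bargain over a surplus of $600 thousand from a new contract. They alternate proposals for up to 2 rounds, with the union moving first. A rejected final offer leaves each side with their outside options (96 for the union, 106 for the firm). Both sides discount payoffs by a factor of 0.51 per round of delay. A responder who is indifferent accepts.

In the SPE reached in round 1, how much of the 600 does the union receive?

Round 2 (the firm proposes): the union gets 96 if talks fail, so the firm offers 96 and keeps 504.
Round 1 (the union proposes): the firm can get 504 next round, worth 0.51 × 504 = 257.04 now, so the union offers 257.04, keeping 342.96.

342.96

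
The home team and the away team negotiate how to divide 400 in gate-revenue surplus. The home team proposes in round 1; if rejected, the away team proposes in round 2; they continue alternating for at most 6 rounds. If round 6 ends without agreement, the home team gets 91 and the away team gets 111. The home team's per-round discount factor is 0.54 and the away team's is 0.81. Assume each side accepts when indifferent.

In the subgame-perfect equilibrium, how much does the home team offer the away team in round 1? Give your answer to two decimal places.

262.12

Work backward from the last round.
Round 6 (the away team proposes): the home team gets 91 if talks fail, so the away team offers 91 and keeps 309.
Round 5 (the home team proposes): the away team can get 309 next round, worth 0.81 × 309 = 250.29 now; the home team offers that and keeps 149.71.
Round 4 (the away team proposes): the home team can get 149.71 next round, worth 0.54 × 149.71 = 80.8434 now, so the away team offers 80.8434, keeping 319.1566.
Round 3 (the home team proposes): the away team can get 319.1566 next round, worth 0.81 × 319.1566 = 258.516846 now. The home team offers 258.516846 and keeps 400 − 258.516846 = 141.483154.
Round 2 (the away team proposes): the home team can get 141.483154 next round, worth 0.54 × 141.483154 = 76.40090316 now, so the away team offers 76.40090316, keeping 323.59909684.
Round 1 (the home team proposes): the away team can get 323.59909684 next round, worth 0.81 × 323.59909684 = 262.1152684404 now, so the home team offers 262.1152684404, keeping 137.8847315596.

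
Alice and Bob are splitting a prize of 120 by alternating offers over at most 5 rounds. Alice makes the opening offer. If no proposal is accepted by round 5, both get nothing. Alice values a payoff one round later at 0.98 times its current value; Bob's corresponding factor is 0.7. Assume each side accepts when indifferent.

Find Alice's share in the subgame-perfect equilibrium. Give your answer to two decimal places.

Round 5 (Alice proposes): Bob will accept anything ≥ 0, so Alice offers 0 and keeps 120.
Round 4 (Bob proposes): Alice can get 120 next round, worth 0.98 × 120 = 117.6 now, so Bob offers 117.6, keeping 2.4.
Round 3 (Alice proposes): Bob can get 2.4 next round, worth 0.7 × 2.4 = 1.68 now; Alice offers that and keeps 118.32.
Round 2 (Bob proposes): Alice can get 118.32 next round, worth 0.98 × 118.32 = 115.9536 now; Bob offers that and keeps 4.0464.
Round 1 (Alice proposes): Bob can get 4.0464 next round, worth 0.7 × 4.0464 = 2.83248 now; Alice offers that and keeps 117.16752.

117.17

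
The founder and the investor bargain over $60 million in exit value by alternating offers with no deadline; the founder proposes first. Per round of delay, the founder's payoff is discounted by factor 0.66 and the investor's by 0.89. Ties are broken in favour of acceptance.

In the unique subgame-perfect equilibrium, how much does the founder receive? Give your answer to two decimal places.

16.00

In a stationary SPE each proposer offers the other exactly their discounted continuation value.
If the founder keeps x when proposing and the investor keeps y when proposing, then x = 60 − 0.89y and y = 60 − 0.66x.
Solving: x = 60(1 − 0.89) / (1 − 0.66·0.89) = 6.6 / 0.4126 ≈ 15.9961.
The investor gets 60 − 15.9961 ≈ 44.0039.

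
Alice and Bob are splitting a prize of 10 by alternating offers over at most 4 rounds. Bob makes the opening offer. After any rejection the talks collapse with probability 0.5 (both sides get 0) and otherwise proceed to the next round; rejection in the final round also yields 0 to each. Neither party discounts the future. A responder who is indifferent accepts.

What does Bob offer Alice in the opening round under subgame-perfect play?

3.75

Round 4 (Alice proposes): rejection yields 0 for Bob; Alice offers 0 and keeps 10.
Round 3 (Bob proposes): rejecting gives Alice an expected 0.5 × 10 = 5, so Bob offers 5, keeping 5.
Round 2 (Alice proposes): rejecting gives Bob an expected 0.5 × 5 = 2.5. Alice offers 2.5 and keeps 10 − 2.5 = 7.5.
Round 1 (Bob proposes): rejecting gives Alice an expected 0.5 × 7.5 = 3.75. Bob offers 3.75 and keeps 10 − 3.75 = 6.25.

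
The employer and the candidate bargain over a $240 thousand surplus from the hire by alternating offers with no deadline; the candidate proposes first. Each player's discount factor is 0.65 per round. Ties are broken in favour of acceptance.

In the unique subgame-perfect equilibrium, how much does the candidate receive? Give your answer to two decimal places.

145.45

In a stationary SPE each proposer offers the other exactly their discounted continuation value.
If the candidate keeps x when proposing and the employer keeps y when proposing, then x = 240 − 0.65y and y = 240 − 0.65x.
Solving: x = 240(1 − 0.65) / (1 − 0.65·0.65) = 84 / 0.5775 ≈ 145.4545.
The employer gets 240 − 145.4545 ≈ 94.5455.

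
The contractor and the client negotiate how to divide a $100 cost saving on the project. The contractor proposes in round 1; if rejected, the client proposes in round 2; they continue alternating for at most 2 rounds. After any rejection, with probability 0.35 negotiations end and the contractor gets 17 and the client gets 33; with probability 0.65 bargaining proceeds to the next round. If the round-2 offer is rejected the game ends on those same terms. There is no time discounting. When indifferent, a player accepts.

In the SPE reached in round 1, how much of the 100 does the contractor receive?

Round 2 (the client proposes): the contractor gets 17 if talks fail, so the client offers 17 and keeps 83.
Round 1 (the contractor proposes): rejecting gives the client an expected 0.65 × 83 + 0.35 × 33 = 65.5, so the contractor offers 65.5, keeping 34.5.

34.5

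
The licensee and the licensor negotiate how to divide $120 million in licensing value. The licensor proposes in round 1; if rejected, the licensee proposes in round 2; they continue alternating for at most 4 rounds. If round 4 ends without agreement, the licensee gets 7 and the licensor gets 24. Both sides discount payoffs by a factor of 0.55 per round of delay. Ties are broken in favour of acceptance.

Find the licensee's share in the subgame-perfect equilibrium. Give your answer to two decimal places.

45.67

Work backward from the last round.
Round 4 (the licensee proposes): the licensor gets 24 if talks fail, so the licensee offers 24 and keeps 96.
Round 3 (the licensor proposes): the licensee can get 96 next round, worth 0.55 × 96 = 52.8 now. The licensor offers 52.8 and keeps 120 − 52.8 = 67.2.
Round 2 (the licensee proposes): the licensor can get 67.2 next round, worth 0.55 × 67.2 = 36.96 now. The licensee offers 36.96 and keeps 120 − 36.96 = 83.04.
Round 1 (the licensor proposes): the licensee can get 83.04 next round, worth 0.55 × 83.04 = 45.672 now. The licensor offers 45.672 and keeps 120 − 45.672 = 74.328.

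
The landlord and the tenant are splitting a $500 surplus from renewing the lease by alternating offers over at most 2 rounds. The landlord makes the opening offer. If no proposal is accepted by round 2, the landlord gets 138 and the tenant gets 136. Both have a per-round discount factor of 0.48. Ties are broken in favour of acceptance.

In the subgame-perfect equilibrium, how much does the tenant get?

Round 2 (the tenant proposes): the landlord gets 138 if talks fail, so the tenant offers 138 and keeps 362.
Round 1 (the landlord proposes): the tenant can get 362 next round, worth 0.48 × 362 = 173.76 now. The landlord offers 173.76 and keeps 500 − 173.76 = 326.24.

173.76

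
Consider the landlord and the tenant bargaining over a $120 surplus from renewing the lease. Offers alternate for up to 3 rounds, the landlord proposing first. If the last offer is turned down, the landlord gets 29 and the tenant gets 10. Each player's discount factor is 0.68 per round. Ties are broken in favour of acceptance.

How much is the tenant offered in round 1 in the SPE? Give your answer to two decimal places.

30.74

Round 3 (the landlord proposes): the tenant gets 10 if talks fail, so the landlord offers 10 and keeps 110.
Round 2 (the tenant proposes): the landlord can get 110 next round, worth 0.68 × 110 = 74.8 now; the tenant offers that and keeps 45.2.
Round 1 (the landlord proposes): the tenant can get 45.2 next round, worth 0.68 × 45.2 = 30.736 now, so the landlord offers 30.736, keeping 89.264.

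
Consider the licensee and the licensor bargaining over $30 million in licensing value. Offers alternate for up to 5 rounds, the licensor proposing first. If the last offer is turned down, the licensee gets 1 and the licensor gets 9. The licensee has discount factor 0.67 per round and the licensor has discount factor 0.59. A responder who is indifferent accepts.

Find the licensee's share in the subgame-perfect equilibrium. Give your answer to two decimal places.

11.65

Round 5 (the licensor proposes): the licensee gets 1 if talks fail, so the licensor offers 1 and keeps 29.
Round 4 (the licensee proposes): the licensor can get 29 next round, worth 0.59 × 29 = 17.11 now. The licensee offers 17.11 and keeps 30 − 17.11 = 12.89.
Round 3 (the licensor proposes): the licensee can get 12.89 next round, worth 0.67 × 12.89 = 8.6363 now. The licensor offers 8.6363 and keeps 30 − 8.6363 = 21.3637.
Round 2 (the licensee proposes): the licensor can get 21.3637 next round, worth 0.59 × 21.3637 = 12.604583 now, so the licensee offers 12.604583, keeping 17.395417.
Round 1 (the licensor proposes): the licensee can get 17.395417 next round, worth 0.67 × 17.395417 = 11.65492939 now; the licensor offers that and keeps 18.34507061.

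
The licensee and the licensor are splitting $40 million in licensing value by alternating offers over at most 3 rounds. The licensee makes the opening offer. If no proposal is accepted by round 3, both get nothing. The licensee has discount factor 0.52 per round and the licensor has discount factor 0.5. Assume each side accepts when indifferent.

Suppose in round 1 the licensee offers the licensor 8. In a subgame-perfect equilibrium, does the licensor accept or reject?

Reject

Round 3 (the licensee proposes): rejection yields 0 for the licensor; the licensee offers 0 and keeps 40.
Round 2 (the licensor proposes): the licensee can get 40 next round, worth 0.52 × 40 = 20.8 now, so the licensor offers 20.8, keeping 19.2.
So by rejecting in round 1, the licensor gets 19.2 next round, worth 0.5 × 19.2 = 9.6 now.
Offer 8 < 9.6, so the licensor rejects.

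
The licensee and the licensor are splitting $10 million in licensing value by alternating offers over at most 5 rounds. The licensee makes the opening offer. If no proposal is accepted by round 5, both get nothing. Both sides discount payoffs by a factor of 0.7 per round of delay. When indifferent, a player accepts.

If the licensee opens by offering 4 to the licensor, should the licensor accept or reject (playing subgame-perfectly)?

Accept

Round 5 (the licensee proposes): the licensor will accept anything ≥ 0, so the licensee offers 0 and keeps 10.
Round 4 (the licensor proposes): the licensee can get 10 next round, worth 0.7 × 10 = 7 now, so the licensor offers 7, keeping 3.
Round 3 (the licensee proposes): the licensor can get 3 next round, worth 0.7 × 3 = 2.1 now; the licensee offers that and keeps 7.9.
Round 2 (the licensor proposes): the licensee can get 7.9 next round, worth 0.7 × 7.9 = 5.53 now, so the licensor offers 5.53, keeping 4.47.
So by rejecting in round 1, the licensor gets 4.47 next round, worth 0.7 × 4.47 = 3.129 now.
Offer 4 ≥ 3.129, so the licensor accepts.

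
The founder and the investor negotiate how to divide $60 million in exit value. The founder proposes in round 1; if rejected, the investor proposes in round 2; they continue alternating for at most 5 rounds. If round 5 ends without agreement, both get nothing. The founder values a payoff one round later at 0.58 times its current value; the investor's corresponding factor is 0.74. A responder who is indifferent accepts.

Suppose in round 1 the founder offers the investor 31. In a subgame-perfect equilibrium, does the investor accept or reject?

Accept

Round 5 (the founder proposes): rejection yields 0 for the investor; the founder offers 0 and keeps 60.
Round 4 (the investor proposes): the founder can get 60 next round, worth 0.58 × 60 = 34.8 now. The investor offers 34.8 and keeps 60 − 34.8 = 25.2.
Round 3 (the founder proposes): the investor can get 25.2 next round, worth 0.74 × 25.2 = 18.648 now; the founder offers that and keeps 41.352.
Round 2 (the investor proposes): the founder can get 41.352 next round, worth 0.58 × 41.352 = 23.98416 now, so the investor offers 23.98416, keeping 36.01584.
So by rejecting in round 1, the investor gets 36.01584 next round, worth 0.74 × 36.01584 = 26.6517216 now.
Offer 31 ≥ 26.6517216, so the investor accepts.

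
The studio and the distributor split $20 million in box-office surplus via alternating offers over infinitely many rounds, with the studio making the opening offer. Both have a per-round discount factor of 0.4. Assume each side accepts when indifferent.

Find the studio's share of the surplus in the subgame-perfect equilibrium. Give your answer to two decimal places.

14.29

Let x be the studio's share when the studio proposes and y be the distributor's share when the distributor proposes.
The distributor accepts iff offered ≥ 0.4·y, so x = 20 − 0.4y. Symmetrically y = 20 − 0.4x.
Substituting: x = 20 − 0.4(20 − 0.4x), giving x(1 − 0.4·0.4) = 20(1 − 0.4).
So x = 20 × 0.6 / 0.84 ≈ 14.2857, and the distributor receives 20 − x ≈ 5.7143.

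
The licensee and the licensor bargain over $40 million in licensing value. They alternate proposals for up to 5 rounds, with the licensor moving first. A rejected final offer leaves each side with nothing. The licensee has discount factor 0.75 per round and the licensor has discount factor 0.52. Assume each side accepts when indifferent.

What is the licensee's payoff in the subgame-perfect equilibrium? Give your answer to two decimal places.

20.02

Round 5 (the licensor proposes): the licensee will accept anything ≥ 0, so the licensor offers 0 and keeps 40.
Round 4 (the licensee proposes): the licensor can get 40 next round, worth 0.52 × 40 = 20.8 now. The licensee offers 20.8 and keeps 40 − 20.8 = 19.2.
Round 3 (the licensor proposes): the licensee can get 19.2 next round, worth 0.75 × 19.2 = 14.4 now, so the licensor offers 14.4, keeping 25.6.
Round 2 (the licensee proposes): the licensor can get 25.6 next round, worth 0.52 × 25.6 = 13.312 now, so the licensee offers 13.312, keeping 26.688.
Round 1 (the licensor proposes): the licensee can get 26.688 next round, worth 0.75 × 26.688 = 20.016 now; the licensor offers that and keeps 19.984.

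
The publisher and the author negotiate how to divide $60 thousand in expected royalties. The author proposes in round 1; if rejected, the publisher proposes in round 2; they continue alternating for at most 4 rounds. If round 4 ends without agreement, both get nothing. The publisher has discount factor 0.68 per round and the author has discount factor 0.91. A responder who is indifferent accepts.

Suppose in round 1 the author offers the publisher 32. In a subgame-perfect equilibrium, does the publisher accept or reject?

Work out the publisher's continuation value if the offer is rejected.
Round 4 (the publisher proposes): the author will accept anything ≥ 0, so the publisher offers 0 and keeps 60.
Round 3 (the author proposes): the publisher can get 60 next round, worth 0.68 × 60 = 40.8 now. The author offers 40.8 and keeps 60 − 40.8 = 19.2.
Round 2 (the publisher proposes): the author can get 19.2 next round, worth 0.91 × 19.2 = 17.472 now. The publisher offers 17.472 and keeps 60 − 17.472 = 42.528.
So by rejecting in round 1, the publisher gets 42.528 next round, worth 0.68 × 42.528 = 28.91904 now.
Offer 32 ≥ 28.91904, so the publisher accepts.

Accept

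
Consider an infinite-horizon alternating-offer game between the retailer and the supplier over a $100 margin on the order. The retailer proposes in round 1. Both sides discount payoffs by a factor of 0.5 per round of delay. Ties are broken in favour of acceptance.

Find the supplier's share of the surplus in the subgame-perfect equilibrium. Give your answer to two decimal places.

33.33

When the retailer proposes, the supplier accepts any offer worth at least 0.5 times what the supplier would get by proposing next round; and vice versa.
This gives x = 100 − 0.5y and y = 100 − 0.5x, where x and y are each side's share when it proposes.
Hence (1 − 0.5·0.5)x = 100(1 − 0.5), i.e. 0.75·x = 50.
x ≈ 66.6667; the supplier's share is 100 − x ≈ 33.3333.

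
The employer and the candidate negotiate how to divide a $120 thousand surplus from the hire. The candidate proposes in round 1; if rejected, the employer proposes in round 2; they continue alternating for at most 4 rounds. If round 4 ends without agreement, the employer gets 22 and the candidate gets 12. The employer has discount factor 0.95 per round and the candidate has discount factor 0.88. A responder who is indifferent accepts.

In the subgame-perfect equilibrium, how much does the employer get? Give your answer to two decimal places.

99.45

Round 4 (the employer proposes): the candidate gets 12 if talks fail, so the employer offers 12 and keeps 108.
Round 3 (the candidate proposes): the employer can get 108 next round, worth 0.95 × 108 = 102.6 now, so the candidate offers 102.6, keeping 17.4.
Round 2 (the employer proposes): the candidate can get 17.4 next round, worth 0.88 × 17.4 = 15.312 now; the employer offers that and keeps 104.688.
Round 1 (the candidate proposes): the employer can get 104.688 next round, worth 0.95 × 104.688 = 99.4536 now, so the candidate offers 99.4536, keeping 20.5464.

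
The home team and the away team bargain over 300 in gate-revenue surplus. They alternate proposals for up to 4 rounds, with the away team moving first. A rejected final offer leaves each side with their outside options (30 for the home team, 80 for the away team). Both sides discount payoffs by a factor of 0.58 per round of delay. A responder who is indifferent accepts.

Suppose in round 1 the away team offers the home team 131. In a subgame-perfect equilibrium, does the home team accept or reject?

Work out the home team's continuation value if the offer is rejected.
Round 4 (the home team proposes): the away team gets 80 if talks fail, so the home team offers 80 and keeps 220.
Round 3 (the away team proposes): the home team can get 220 next round, worth 0.58 × 220 = 127.6 now; the away team offers that and keeps 172.4.
Round 2 (the home team proposes): the away team can get 172.4 next round, worth 0.58 × 172.4 = 99.992 now. The home team offers 99.992 and keeps 300 − 99.992 = 200.008.
So by rejecting in round 1, the home team gets 200.008 next round, worth 0.58 × 200.008 = 116.00464 now.
Offer 131 ≥ 116.00464, so the home team accepts.

Accept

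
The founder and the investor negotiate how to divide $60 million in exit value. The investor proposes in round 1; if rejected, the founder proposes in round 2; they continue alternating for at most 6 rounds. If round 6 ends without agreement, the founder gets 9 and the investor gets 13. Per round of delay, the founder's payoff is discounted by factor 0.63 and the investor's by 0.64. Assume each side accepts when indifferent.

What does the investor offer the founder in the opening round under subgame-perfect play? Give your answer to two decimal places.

By backward induction:
Round 6 (the founder proposes): the investor gets 13 if talks fail, so the founder offers 13 and keeps 47.
Round 5 (the investor proposes): the founder can get 47 next round, worth 0.63 × 47 = 29.61 now. The investor offers 29.61 and keeps 60 − 29.61 = 30.39.
Round 4 (the founder proposes): the investor can get 30.39 next round, worth 0.64 × 30.39 = 19.4496 now; the founder offers that and keeps 40.5504.
Round 3 (the investor proposes): the founder can get 40.5504 next round, worth 0.63 × 40.5504 = 25.546752 now, so the investor offers 25.546752, keeping 34.453248.
Round 2 (the founder proposes): the investor can get 34.453248 next round, worth 0.64 × 34.453248 = 22.05007872 now; the founder offers that and keeps 37.94992128.
Round 1 (the investor proposes): the founder can get 37.94992128 next round, worth 0.63 × 37.94992128 = 23.9084504064 now, so the investor offers 23.9084504064, keeping 36.0915495936.

23.91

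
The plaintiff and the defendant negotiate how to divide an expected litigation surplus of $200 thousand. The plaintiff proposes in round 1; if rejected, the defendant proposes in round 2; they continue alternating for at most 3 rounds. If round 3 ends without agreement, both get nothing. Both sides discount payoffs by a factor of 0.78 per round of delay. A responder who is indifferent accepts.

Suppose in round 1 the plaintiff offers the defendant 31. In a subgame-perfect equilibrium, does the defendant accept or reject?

Reject

Round 3 (the plaintiff proposes): rejection yields 0 for the defendant; the plaintiff offers 0 and keeps 200.
Round 2 (the defendant proposes): the plaintiff can get 200 next round, worth 0.78 × 200 = 156 now, so the defendant offers 156, keeping 44.
So by rejecting in round 1, the defendant gets 44 next round, worth 0.78 × 44 = 34.32 now.
Offer 31 < 34.32, so the defendant rejects.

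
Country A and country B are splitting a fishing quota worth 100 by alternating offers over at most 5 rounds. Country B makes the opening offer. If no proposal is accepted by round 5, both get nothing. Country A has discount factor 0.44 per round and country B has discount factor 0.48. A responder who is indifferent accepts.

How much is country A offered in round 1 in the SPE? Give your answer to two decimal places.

27.71

Round 5 (country B proposes): country A will accept anything ≥ 0, so country B offers 0 and keeps 100.
Round 4 (country A proposes): country B can get 100 next round, worth 0.48 × 100 = 48 now, so country A offers 48, keeping 52.
Round 3 (country B proposes): country A can get 52 next round, worth 0.44 × 52 = 22.88 now; country B offers that and keeps 77.12.
Round 2 (country A proposes): country B can get 77.12 next round, worth 0.48 × 77.12 = 37.0176 now; country A offers that and keeps 62.9824.
Round 1 (country B proposes): country A can get 62.9824 next round, worth 0.44 × 62.9824 = 27.712256 now. Country B offers 27.712256 and keeps 100 − 27.712256 = 72.287744.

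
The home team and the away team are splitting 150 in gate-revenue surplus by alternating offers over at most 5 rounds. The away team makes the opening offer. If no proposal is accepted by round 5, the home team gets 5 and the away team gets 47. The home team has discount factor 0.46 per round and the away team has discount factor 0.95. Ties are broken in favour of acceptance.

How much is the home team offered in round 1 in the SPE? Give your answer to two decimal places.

Round 5 (the away team proposes): the home team gets 5 if talks fail, so the away team offers 5 and keeps 145.
Round 4 (the home team proposes): the away team can get 145 next round, worth 0.95 × 145 = 137.75 now; the home team offers that and keeps 12.25.
Round 3 (the away team proposes): the home team can get 12.25 next round, worth 0.46 × 12.25 = 5.635 now, so the away team offers 5.635, keeping 144.365.
Round 2 (the home team proposes): the away team can get 144.365 next round, worth 0.95 × 144.365 = 137.14675 now; the home team offers that and keeps 12.85325.
Round 1 (the away team proposes): the home team can get 12.85325 next round, worth 0.46 × 12.85325 = 5.912495 now. The away team offers 5.912495 and keeps 150 − 5.912495 = 144.087505.

5.91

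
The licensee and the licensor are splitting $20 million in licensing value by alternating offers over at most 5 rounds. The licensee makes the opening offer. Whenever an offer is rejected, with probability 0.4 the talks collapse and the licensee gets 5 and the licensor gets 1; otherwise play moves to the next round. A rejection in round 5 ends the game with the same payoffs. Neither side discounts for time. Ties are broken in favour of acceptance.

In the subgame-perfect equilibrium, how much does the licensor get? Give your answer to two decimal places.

Round 5 (the licensee proposes): the licensor gets 1 if talks fail, so the licensee offers 1 and keeps 19.
Round 4 (the licensor proposes): rejecting gives the licensee an expected 0.6 × 19 + 0.4 × 5 = 13.4; the licensor offers that and keeps 6.6.
Round 3 (the licensee proposes): rejecting gives the licensor an expected 0.6 × 6.6 + 0.4 × 1 = 4.36, so the licensee offers 4.36, keeping 15.64.
Round 2 (the licensor proposes): rejecting gives the licensee an expected 0.6 × 15.64 + 0.4 × 5 = 11.384. The licensor offers 11.384 and keeps 20 − 11.384 = 8.616.
Round 1 (the licensee proposes): rejecting gives the licensor an expected 0.6 × 8.616 + 0.4 × 1 = 5.5696. The licensee offers 5.5696 and keeps 20 − 5.5696 = 14.4304.

5.57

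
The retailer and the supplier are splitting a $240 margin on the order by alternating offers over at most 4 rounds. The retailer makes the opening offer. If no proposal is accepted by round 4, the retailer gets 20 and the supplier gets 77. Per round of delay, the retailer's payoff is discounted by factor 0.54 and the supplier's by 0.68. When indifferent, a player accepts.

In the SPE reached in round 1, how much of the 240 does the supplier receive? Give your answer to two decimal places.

130.01

By backward induction:
Round 4 (the supplier proposes): the retailer gets 20 if talks fail, so the supplier offers 20 and keeps 220.
Round 3 (the retailer proposes): the supplier can get 220 next round, worth 0.68 × 220 = 149.6 now. The retailer offers 149.6 and keeps 240 − 149.6 = 90.4.
Round 2 (the supplier proposes): the retailer can get 90.4 next round, worth 0.54 × 90.4 = 48.816 now, so the supplier offers 48.816, keeping 191.184.
Round 1 (the retailer proposes): the supplier can get 191.184 next round, worth 0.68 × 191.184 = 130.00512 now. The retailer offers 130.00512 and keeps 240 − 130.00512 = 109.99488.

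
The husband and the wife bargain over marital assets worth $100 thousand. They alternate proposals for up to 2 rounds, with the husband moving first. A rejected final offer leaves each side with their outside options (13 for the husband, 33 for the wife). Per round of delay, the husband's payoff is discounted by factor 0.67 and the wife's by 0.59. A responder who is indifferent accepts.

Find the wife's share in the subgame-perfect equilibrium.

Work backward from the last round.
Round 2 (the wife proposes): the husband gets 13 if talks fail, so the wife offers 13 and keeps 87.
Round 1 (the husband proposes): the wife can get 87 next round, worth 0.59 × 87 = 51.33 now; the husband offers that and keeps 48.67.

51.33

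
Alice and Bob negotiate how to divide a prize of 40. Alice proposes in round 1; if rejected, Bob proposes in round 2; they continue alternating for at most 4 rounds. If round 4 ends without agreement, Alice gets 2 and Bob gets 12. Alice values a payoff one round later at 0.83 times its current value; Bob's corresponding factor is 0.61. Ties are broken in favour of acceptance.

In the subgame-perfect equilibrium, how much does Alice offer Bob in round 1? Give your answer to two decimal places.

15.88

Round 4 (Bob proposes): Alice gets 2 if talks fail, so Bob offers 2 and keeps 38.
Round 3 (Alice proposes): Bob can get 38 next round, worth 0.61 × 38 = 23.18 now. Alice offers 23.18 and keeps 40 − 23.18 = 16.82.
Round 2 (Bob proposes): Alice can get 16.82 next round, worth 0.83 × 16.82 = 13.9606 now, so Bob offers 13.9606, keeping 26.0394.
Round 1 (Alice proposes): Bob can get 26.0394 next round, worth 0.61 × 26.0394 = 15.884034 now; Alice offers that and keeps 24.115966.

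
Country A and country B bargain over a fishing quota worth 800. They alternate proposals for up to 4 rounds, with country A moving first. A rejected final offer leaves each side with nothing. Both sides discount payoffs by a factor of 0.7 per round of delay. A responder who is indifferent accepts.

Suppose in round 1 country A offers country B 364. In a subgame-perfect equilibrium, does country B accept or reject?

Work out country B's continuation value if the offer is rejected.
Round 4 (country B proposes): country A will accept anything ≥ 0, so country B offers 0 and keeps 800.
Round 3 (country A proposes): country B can get 800 next round, worth 0.7 × 800 = 560 now, so country A offers 560, keeping 240.
Round 2 (country B proposes): country A can get 240 next round, worth 0.7 × 240 = 168 now. Country B offers 168 and keeps 800 − 168 = 632.
So by rejecting in round 1, country B gets 632 next round, worth 0.7 × 632 = 442.4 now.
Offer 364 < 442.4, so country B rejects.

Reject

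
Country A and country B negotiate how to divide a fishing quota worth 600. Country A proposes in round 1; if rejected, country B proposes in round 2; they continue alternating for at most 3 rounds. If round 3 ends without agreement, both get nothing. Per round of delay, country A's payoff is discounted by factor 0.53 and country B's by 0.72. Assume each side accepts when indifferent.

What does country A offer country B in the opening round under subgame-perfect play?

Round 3 (country A proposes): rejection yields 0 for country B; country A offers 0 and keeps 600.
Round 2 (country B proposes): country A can get 600 next round, worth 0.53 × 600 = 318 now, so country B offers 318, keeping 282.
Round 1 (country A proposes): country B can get 282 next round, worth 0.72 × 282 = 203.04 now, so country A offers 203.04, keeping 396.96.

203.04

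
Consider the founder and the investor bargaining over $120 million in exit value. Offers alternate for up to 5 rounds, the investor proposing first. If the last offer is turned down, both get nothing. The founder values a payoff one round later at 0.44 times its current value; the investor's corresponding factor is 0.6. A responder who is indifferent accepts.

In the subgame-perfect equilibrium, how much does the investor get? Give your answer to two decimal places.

Round 5 (the investor proposes): rejection yields 0 for the founder; the investor offers 0 and keeps 120.
Round 4 (the founder proposes): the investor can get 120 next round, worth 0.6 × 120 = 72 now. The founder offers 72 and keeps 120 − 72 = 48.
Round 3 (the investor proposes): the founder can get 48 next round, worth 0.44 × 48 = 21.12 now. The investor offers 21.12 and keeps 120 − 21.12 = 98.88.
Round 2 (the founder proposes): the investor can get 98.88 next round, worth 0.6 × 98.88 = 59.328 now, so the founder offers 59.328, keeping 60.672.
Round 1 (the investor proposes): the founder can get 60.672 next round, worth 0.44 × 60.672 = 26.69568 now. The investor offers 26.69568 and keeps 120 − 26.69568 = 93.30432.

93.30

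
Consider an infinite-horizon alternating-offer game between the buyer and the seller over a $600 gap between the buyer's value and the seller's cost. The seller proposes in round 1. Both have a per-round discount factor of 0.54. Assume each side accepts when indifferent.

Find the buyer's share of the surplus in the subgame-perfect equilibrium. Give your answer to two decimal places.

In a stationary SPE each proposer offers the other exactly their discounted continuation value.
If the seller keeps x when proposing and the buyer keeps y when proposing, then x = 600 − 0.54y and y = 600 − 0.54x.
Solving: x = 600(1 − 0.54) / (1 − 0.54·0.54) = 276 / 0.7084 ≈ 389.6104.
The buyer gets 600 − 389.6104 ≈ 210.3896.

210.39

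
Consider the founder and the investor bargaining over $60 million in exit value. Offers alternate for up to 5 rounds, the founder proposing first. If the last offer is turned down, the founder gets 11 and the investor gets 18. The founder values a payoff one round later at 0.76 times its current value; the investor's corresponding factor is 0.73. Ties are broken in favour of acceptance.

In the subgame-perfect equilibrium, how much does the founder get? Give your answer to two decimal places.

Round 5 (the founder proposes): the investor gets 18 if talks fail, so the founder offers 18 and keeps 42.
Round 4 (the investor proposes): the founder can get 42 next round, worth 0.76 × 42 = 31.92 now; the investor offers that and keeps 28.08.
Round 3 (the founder proposes): the investor can get 28.08 next round, worth 0.73 × 28.08 = 20.4984 now; the founder offers that and keeps 39.5016.
Round 2 (the investor proposes): the founder can get 39.5016 next round, worth 0.76 × 39.5016 = 30.021216 now; the investor offers that and keeps 29.978784.
Round 1 (the founder proposes): the investor can get 29.978784 next round, worth 0.73 × 29.978784 = 21.88451232 now. The founder offers 21.88451232 and keeps 60 − 21.88451232 = 38.11548768.

38.12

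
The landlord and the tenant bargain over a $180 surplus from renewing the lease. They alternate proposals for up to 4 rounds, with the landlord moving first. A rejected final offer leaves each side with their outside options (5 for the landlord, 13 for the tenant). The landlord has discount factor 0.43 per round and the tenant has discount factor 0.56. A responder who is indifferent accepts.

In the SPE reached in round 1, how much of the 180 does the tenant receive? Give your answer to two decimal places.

Round 4 (the tenant proposes): the landlord gets 5 if talks fail, so the tenant offers 5 and keeps 175.
Round 3 (the landlord proposes): the tenant can get 175 next round, worth 0.56 × 175 = 98 now, so the landlord offers 98, keeping 82.
Round 2 (the tenant proposes): the landlord can get 82 next round, worth 0.43 × 82 = 35.26 now; the tenant offers that and keeps 144.74.
Round 1 (the landlord proposes): the tenant can get 144.74 next round, worth 0.56 × 144.74 = 81.0544 now; the landlord offers that and keeps 98.9456.

81.05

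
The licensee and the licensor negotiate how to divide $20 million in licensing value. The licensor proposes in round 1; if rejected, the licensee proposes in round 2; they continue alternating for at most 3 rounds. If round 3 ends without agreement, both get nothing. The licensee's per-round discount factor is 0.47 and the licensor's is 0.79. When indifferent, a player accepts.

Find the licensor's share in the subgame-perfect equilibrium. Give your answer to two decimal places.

18.03

Solve by backward induction from round 3.
Round 3 (the licensor proposes): the licensee will accept anything ≥ 0, so the licensor offers 0 and keeps 20.
Round 2 (the licensee proposes): the licensor can get 20 next round, worth 0.79 × 20 = 15.8 now. The licensee offers 15.8 and keeps 20 − 15.8 = 4.2.
Round 1 (the licensor proposes): the licensee can get 4.2 next round, worth 0.47 × 4.2 = 1.974 now; the licensor offers that and keeps 18.026.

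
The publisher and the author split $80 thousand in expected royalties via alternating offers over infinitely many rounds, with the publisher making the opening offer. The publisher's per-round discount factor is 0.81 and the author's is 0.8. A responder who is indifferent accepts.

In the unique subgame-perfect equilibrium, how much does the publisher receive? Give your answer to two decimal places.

When the publisher proposes, the author accepts any offer worth at least 0.8 times what the author would get by proposing next round; and vice versa.
This gives x = 80 − 0.8y and y = 80 − 0.81x, where x and y are each side's share when it proposes.
Hence (1 − 0.8·0.81)x = 80(1 − 0.8), i.e. 0.352·x = 16.
x ≈ 45.4545; the author's share is 80 − x ≈ 34.5455.

45.45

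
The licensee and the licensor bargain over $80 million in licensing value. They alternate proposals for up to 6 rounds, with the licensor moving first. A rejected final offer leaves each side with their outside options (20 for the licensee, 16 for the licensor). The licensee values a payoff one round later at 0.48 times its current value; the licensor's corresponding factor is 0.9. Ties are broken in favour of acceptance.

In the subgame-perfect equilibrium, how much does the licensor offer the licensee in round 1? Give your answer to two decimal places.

Solve by backward induction from round 6.
Round 6 (the licensee proposes): the licensor gets 16 if talks fail, so the licensee offers 16 and keeps 64.
Round 5 (the licensor proposes): the licensee can get 64 next round, worth 0.48 × 64 = 30.72 now. The licensor offers 30.72 and keeps 80 − 30.72 = 49.28.
Round 4 (the licensee proposes): the licensor can get 49.28 next round, worth 0.9 × 49.28 = 44.352 now, so the licensee offers 44.352, keeping 35.648.
Round 3 (the licensor proposes): the licensee can get 35.648 next round, worth 0.48 × 35.648 = 17.11104 now; the licensor offers that and keeps 62.88896.
Round 2 (the licensee proposes): the licensor can get 62.88896 next round, worth 0.9 × 62.88896 = 56.600064 now. The licensee offers 56.600064 and keeps 80 − 56.600064 = 23.399936.
Round 1 (the licensor proposes): the licensee can get 23.399936 next round, worth 0.48 × 23.399936 = 11.23196928 now; the licensor offers that and keeps 68.76803072.

11.23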